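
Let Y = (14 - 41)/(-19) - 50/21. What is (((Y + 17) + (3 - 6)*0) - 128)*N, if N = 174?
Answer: -2590976/133 ≈ -19481.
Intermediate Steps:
Y = -383/399 (Y = -27*(-1/19) - 50*1/21 = 27/19 - 50/21 = -383/399 ≈ -0.95990)
(((Y + 17) + (3 - 6)*0) - 128)*N = (((-383/399 + 17) + (3 - 6)*0) - 128)*174 = ((6400/399 - 3*0) - 128)*174 = ((6400/399 + 0) - 128)*174 = (6400/399 - 128)*174 = -44672/399*174 = -2590976/133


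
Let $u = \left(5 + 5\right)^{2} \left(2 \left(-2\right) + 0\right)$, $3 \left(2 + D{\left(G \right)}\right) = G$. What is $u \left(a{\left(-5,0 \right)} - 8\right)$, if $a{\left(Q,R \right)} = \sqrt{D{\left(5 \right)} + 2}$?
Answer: $3200 - \frac{400 \sqrt{15}}{3} \approx 2683.6$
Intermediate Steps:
$D{\left(G \right)} = -2 + \frac{G}{3}$
$a{\left(Q,R \right)} = \frac{\sqrt{15}}{3}$ ($a{\left(Q,R \right)} = \sqrt{\left(-2 + \frac{1}{3} \cdot 5\right) + 2} = \sqrt{\left(-2 + \frac{5}{3}\right) + 2} = \sqrt{- \frac{1}{3} + 2} = \sqrt{\frac{5}{3}} = \frac{\sqrt{15}}{3}$)
$u = -400$ ($u = 10^{2} \left(-4 + 0\right) = 100 \left(-4\right) = -400$)
$u \left(a{\left(-5,0 \right)} - 8\right) = - 400 \left(\frac{\sqrt{15}}{3} - 8\right) = - 400 \left(-8 + \frac{\sqrt{15}}{3}\right) = 3200 - \frac{400 \sqrt{15}}{3}$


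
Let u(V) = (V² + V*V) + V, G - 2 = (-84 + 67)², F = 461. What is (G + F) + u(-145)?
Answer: 42657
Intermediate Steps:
G = 291 (G = 2 + (-84 + 67)² = 2 + (-17)² = 2 + 289 = 291)
u(V) = V + 2*V² (u(V) = (V² + V²) + V = 2*V² + V = V + 2*V²)
(G + F) + u(-145) = (291 + 461) - 145*(1 + 2*(-145)) = 752 - 145*(1 - 290) = 752 - 145*(-289) = 752 + 41905 = 42657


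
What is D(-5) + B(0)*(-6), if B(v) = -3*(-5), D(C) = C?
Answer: -95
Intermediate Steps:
B(v) = 15
D(-5) + B(0)*(-6) = -5 + 15*(-6) = -5 - 90 = -95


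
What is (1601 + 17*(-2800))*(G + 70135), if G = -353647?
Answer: 13041268488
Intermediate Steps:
(1601 + 17*(-2800))*(G + 70135) = (1601 + 17*(-2800))*(-353647 + 70135) = (1601 - 47600)*(-283512) = -45999*(-283512) = 13041268488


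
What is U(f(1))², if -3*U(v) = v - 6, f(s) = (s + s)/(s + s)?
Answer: 25/9 ≈ 2.7778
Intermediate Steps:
f(s) = 1 (f(s) = (2*s)/((2*s)) = (2*s)*(1/(2*s)) = 1)
U(v) = 2 - v/3 (U(v) = -(v - 6)/3 = -(-6 + v)/3 = 2 - v/3)
U(f(1))² = (2 - ⅓*1)² = (2 - ⅓)² = (5/3)² = 25/9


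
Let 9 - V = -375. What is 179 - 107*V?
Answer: -40909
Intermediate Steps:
V = 384 (V = 9 - 1*(-375) = 9 + 375 = 384)
179 - 107*V = 179 - 107*384 = 179 - 41088 = -40909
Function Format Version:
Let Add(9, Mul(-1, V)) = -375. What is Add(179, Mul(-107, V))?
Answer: -40909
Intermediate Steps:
V = 384 (V = Add(9, Mul(-1, -375)) = Add(9, 375) = 384)
Add(179, Mul(-107, V)) = Add(179, Mul(-107, 384)) = Add(179, -41088) = -40909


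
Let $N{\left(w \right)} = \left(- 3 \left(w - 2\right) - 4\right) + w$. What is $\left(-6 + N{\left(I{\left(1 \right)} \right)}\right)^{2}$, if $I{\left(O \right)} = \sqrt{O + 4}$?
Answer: $36 + 16 \sqrt{5} \approx 71.777$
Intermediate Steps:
$I{\left(O \right)} = \sqrt{4 + O}$
$N{\left(w \right)} = 2 - 2 w$ ($N{\left(w \right)} = \left(- 3 \left(-2 + w\right) - 4\right) + w = \left(\left(6 - 3 w\right) - 4\right) + w = \left(2 - 3 w\right) + w = 2 - 2 w$)
$\left(-6 + N{\left(I{\left(1 \right)} \right)}\right)^{2} = \left(-6 + \left(2 - 2 \sqrt{4 + 1}\right)\right)^{2} = \left(-6 + \left(2 - 2 \sqrt{5}\right)\right)^{2} = \left(-4 - 2 \sqrt{5}\right)^{2}$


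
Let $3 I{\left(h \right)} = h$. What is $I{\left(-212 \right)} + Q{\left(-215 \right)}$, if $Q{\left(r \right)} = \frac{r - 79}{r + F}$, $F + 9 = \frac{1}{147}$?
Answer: $- \frac{6850870}{98781} \approx -69.354$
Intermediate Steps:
$I{\left(h \right)} = \frac{h}{3}$
$F = - \frac{1322}{147}$ ($F = -9 + \frac{1}{147} = - \frac{1322}{147} \approx -8.9932$)
$Q{\left(r \right)} = \frac{-79 + r}{- \frac{1322}{147} + r}$ ($Q{\left(r \right)} = \frac{r - 79}{r - \frac{1322}{147}} = \frac{-79 + r}{- \frac{1322}{147} + r}$)
$I{\left(-212 \right)} + Q{\left(-215 \right)} = \frac{1}{3} \left(-212\right) + \frac{147 \left(-79 - 215\right)}{-1322 + 147 \left(-215\right)} = - \frac{212}{3} + 147 \frac{1}{-1322 - 31605} \left(-294\right) = - \frac{212}{3} + 147 \frac{1}{-32927} \left(-294\right) = - \frac{212}{3} + 147 \left(- \frac{1}{32927}\right) \left(-294\right) = - \frac{212}{3} + \frac{43218}{32927} = - \frac{6850870}{98781}$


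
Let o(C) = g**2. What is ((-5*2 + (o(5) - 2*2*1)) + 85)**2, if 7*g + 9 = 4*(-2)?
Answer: 14197824/2401 ≈ 5913.3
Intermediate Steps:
g = -17/7 (g = -9/7 + (4*(-2))/7 = -9/7 + (1/7)*(-8) = -9/7 - 8/7 = -17/7 ≈ -2.4286)
o(C) = 289/49 (o(C) = (-17/7)**2 = 289/49)
((-5*2 + (o(5) - 2*2*1)) + 85)**2 = ((-5*2 + (289/49 - 2*2*1)) + 85)**2 = ((-10 + (289/49 - 4*1)) + 85)**2 = ((-10 + (289/49 - 4)) + 85)**2 = ((-10 + 93/49) + 85)**2 = (-397/49 + 85)**2 = (3768/49)**2 = 14197824/2401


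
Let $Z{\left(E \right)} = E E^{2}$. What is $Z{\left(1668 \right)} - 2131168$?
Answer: $4638618464$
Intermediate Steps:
$Z{\left(E \right)} = E^{3}$
$Z{\left(1668 \right)} - 2131168 = 1668^{3} - 2131168 = 4640749632 - 2131168 = 4638618464$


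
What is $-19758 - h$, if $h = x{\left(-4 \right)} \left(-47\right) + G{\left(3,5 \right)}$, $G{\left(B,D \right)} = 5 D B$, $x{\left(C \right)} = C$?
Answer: $-20021$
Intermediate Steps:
$G{\left(B,D \right)} = 5 B D$
$h = 263$ ($h = \left(-4\right) \left(-47\right) + 5 \cdot 3 \cdot 5 = 188 + 75 = 263$)
$-19758 - h = -19758 - 263 = -20021$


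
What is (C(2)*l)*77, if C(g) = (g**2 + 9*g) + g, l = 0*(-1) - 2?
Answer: -3696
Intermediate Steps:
l = -2 (l = 0 - 2 = -2)
C(g) = g**2 + 10*g
(C(2)*l)*77 = ((2*(10 + 2))*(-2))*77 = ((2*12)*(-2))*77 = (24*(-2))*77 = -48*77 = -3696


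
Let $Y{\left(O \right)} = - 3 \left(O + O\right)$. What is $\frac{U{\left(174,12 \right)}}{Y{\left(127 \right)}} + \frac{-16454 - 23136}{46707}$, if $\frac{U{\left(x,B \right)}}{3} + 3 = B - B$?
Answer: $- \frac{9915739}{11863578} \approx -0.83581$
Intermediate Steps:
$Y{\left(O \right)} = - 6 O$ ($Y{\left(O \right)} = - 3 \cdot 2 O = - 6 O$)
$U{\left(x,B \right)} = -9$ ($U{\left(x,B \right)} = -9 + 3 \left(B - B\right) = -9 + 3 \cdot 0 = -9 + 0 = -9$)
$\frac{U{\left(174,12 \right)}}{Y{\left(127 \right)}} + \frac{-16454 - 23136}{46707} = - \frac{9}{\left(-6\right) 127} + \frac{-16454 - 23136}{46707} = - \frac{9}{-762} - \frac{39590}{46707} = \left(-9\right) \left(- \frac{1}{762}\right) - \frac{39590}{46707} = \frac{3}{254} - \frac{39590}{46707} = - \frac{9915739}{11863578}$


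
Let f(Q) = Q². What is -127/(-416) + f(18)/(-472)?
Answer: -9355/24544 ≈ -0.38115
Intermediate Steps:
-127/(-416) + f(18)/(-472) = -127/(-416) + 18²/(-472) = -127*(-1/416) + 324*(-1/472) = 127/416 - 81/118 = -9355/24544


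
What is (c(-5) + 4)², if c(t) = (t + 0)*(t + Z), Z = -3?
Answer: 1936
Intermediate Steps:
c(t) = t*(-3 + t) (c(t) = (t + 0)*(t - 3) = t*(-3 + t))
(c(-5) + 4)² = (-5*(-3 - 5) + 4)² = (-5*(-8) + 4)² = (40 + 4)² = 44² = 1936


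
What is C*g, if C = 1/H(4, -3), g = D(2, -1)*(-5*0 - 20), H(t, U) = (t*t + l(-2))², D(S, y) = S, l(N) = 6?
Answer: -10/121 ≈ -0.082645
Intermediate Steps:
H(t, U) = (6 + t²)² (H(t, U) = (t*t + 6)² = (t² + 6)² = (6 + t²)²)
g = -40 (g = 2*(-5*0 - 20) = 2*(0 - 20) = 2*(-20) = -40)
C = 1/484 (C = 1/((6 + 4²)²) = 1/((6 + 16)²) = 1/(22²) = 1/484 ≈ 0.0020661)
C*g = (1/484)*(-40) = -10/121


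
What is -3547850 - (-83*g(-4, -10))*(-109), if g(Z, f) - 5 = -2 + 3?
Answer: -3602132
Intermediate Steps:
g(Z, f) = 6 (g(Z, f) = 5 + (-2 + 3) = 5 + 1 = 6)
-3547850 - (-83*g(-4, -10))*(-109) = -3547850 - (-83*6)*(-109) = -3547850 - (-498)*(-109) = -3547850 - 1*54282 = -3547850 - 54282 = -3602132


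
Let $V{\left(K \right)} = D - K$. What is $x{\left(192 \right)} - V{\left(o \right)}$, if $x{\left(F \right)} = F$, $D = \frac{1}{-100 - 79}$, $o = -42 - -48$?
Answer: $\frac{35443}{179} \approx 198.01$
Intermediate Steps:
$o = 6$ ($o = -42 + 48 = 6$)
$D = - \frac{1}{179}$ ($D = \frac{1}{-179} = - \frac{1}{179} \approx -0.0055866$)
$V{\left(K \right)} = - \frac{1}{179} - K$
$x{\left(192 \right)} - V{\left(o \right)} = 192 - \left(- \frac{1}{179} - 6\right) = 192 - - \frac{1075}{179} = 192 + \frac{1075}{179} = \frac{35443}{179}$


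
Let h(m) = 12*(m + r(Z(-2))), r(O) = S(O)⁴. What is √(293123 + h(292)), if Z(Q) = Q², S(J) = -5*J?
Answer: √2216627 ≈ 1488.8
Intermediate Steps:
r(O) = 625*O⁴ (r(O) = (-5*O)⁴ = 625*O⁴)
h(m) = 1920000 + 12*m (h(m) = 12*(m + 625*((-2)²)⁴) = 12*(m + 625*4⁴) = 12*(m + 625*256) = 12*(m + 160000) = 12*(160000 + m) = 1920000 + 12*m)
√(293123 + h(292)) = √(293123 + (1920000 + 12*292)) = √(293123 + (1920000 + 3504)) = √(293123 + 1923504) = √2216627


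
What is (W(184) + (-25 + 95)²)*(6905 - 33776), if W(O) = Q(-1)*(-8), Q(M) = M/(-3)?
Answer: -131596244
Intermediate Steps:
Q(M) = -M/3 (Q(M) = M*(-⅓) = -M/3)
W(O) = -8/3 (W(O) = -⅓*(-1)*(-8) = (⅓)*(-8) = -8/3)
(W(184) + (-25 + 95)²)*(6905 - 33776) = (-8/3 + (-25 + 95)²)*(6905 - 33776) = (-8/3 + 70²)*(-26871) = (-8/3 + 4900)*(-26871) = (14692/3)*(-26871) = -131596244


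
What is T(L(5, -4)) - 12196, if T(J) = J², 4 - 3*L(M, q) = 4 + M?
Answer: -109739/9 ≈ -12193.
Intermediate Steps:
L(M, q) = -M/3 (L(M, q) = 4/3 - (4 + M)/3 = 4/3 + (-4/3 - M/3) = -M/3)
T(L(5, -4)) - 12196 = (-⅓*5)² - 12196 = (-5/3)² - 12196 = 25/9 - 12196 = -109739/9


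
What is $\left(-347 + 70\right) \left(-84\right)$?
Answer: $23268$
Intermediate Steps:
$\left(-347 + 70\right) \left(-84\right) = \left(-277\right) \left(-84\right) = 23268$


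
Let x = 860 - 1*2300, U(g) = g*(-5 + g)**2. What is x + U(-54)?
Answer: -189414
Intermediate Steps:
x = -1440 (x = 860 - 2300 = -1440)
x + U(-54) = -1440 - 54*(-5 - 54)**2 = -1440 - 54*(-59)**2 = -1440 - 54*3481 = -1440 - 187974 = -189414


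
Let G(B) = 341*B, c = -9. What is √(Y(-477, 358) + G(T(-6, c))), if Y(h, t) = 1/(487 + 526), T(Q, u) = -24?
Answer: I*√8398166083/1013 ≈ 90.465*I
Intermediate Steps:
Y(h, t) = 1/1013
√(Y(-477, 358) + G(T(-6, c))) = √(1/1013 + 341*(-24)) = √(1/1013 - 8184) = √(-8290391/1013) = I*√8398166083/1013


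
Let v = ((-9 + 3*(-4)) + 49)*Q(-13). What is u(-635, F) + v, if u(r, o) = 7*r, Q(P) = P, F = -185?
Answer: -4809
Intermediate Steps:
v = -364 (v = ((-9 + 3*(-4)) + 49)*(-13) = ((-9 - 12) + 49)*(-13) = (-21 + 49)*(-13) = 28*(-13) = -364)
u(-635, F) + v = 7*(-635) - 364 = -4445 - 364 = -4809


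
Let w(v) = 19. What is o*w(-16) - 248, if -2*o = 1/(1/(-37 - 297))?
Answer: 2925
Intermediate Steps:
o = 167 (o = -1/(2*(1/(-37 - 297))) = -1/(2*(1/(-334))) = -1/(2*(-1/334)) = -½*(-334) = 167)
o*w(-16) - 248 = 167*19 - 248 = 3173 - 248 = 2925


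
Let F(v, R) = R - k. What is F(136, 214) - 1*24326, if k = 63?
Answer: -24175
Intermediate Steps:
F(v, R) = -63 + R (F(v, R) = R - 1*63 = R - 63 = -63 + R)
F(136, 214) - 1*24326 = (-63 + 214) - 1*24326 = 151 - 24326 = -24175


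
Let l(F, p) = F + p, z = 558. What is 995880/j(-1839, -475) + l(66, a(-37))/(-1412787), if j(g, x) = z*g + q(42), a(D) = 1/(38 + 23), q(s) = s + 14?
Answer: -42914538750011/44214911131371 ≈ -0.97059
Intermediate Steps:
q(s) = 14 + s
a(D) = 1/61
j(g, x) = 56 + 558*g (j(g, x) = 558*g + (14 + 42) = 558*g + 56 = 56 + 558*g)
995880/j(-1839, -475) + l(66, a(-37))/(-1412787) = 995880/(56 + 558*(-1839)) + (66 + 1/61)/(-1412787) = 995880/(56 - 1026162) + (4027/61)*(-1/1412787) = 995880/(-1026106) - 4027/86180007 = 995880*(-1/1026106) - 4027/86180007 = -497940/513053 - 4027/86180007 = -42914538750011/44214911131371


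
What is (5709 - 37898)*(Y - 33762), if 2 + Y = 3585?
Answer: 971431831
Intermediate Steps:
Y = 3583 (Y = -2 + 3585 = 3583)
(5709 - 37898)*(Y - 33762) = (5709 - 37898)*(3583 - 33762) = -32189*(-30179) = 971431831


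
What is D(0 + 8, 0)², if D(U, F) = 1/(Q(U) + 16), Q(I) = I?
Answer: 1/576 ≈ 0.0017361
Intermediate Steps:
D(U, F) = 1/(16 + U) (D(U, F) = 1/(U + 16) = 1/(16 + U))
D(0 + 8, 0)² = (1/(16 + (0 + 8)))² = (1/(16 + 8))² = (1/24)² = 1/576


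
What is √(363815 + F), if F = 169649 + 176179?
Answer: √709643 ≈ 842.40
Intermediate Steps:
F = 345828
√(363815 + F) = √(363815 + 345828) = √709643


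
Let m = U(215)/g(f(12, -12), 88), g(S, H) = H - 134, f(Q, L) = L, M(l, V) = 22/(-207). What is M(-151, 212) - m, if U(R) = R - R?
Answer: -22/207 ≈ -0.10628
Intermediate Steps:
M(l, V) = -22/207 (M(l, V) = 22*(-1/207) = -22/207)
g(S, H) = -134 + H
U(R) = 0
m = 0 (m = 0/(-134 + 88) = 0/(-46) = 0*(-1/46) = 0)
M(-151, 212) - m = -22/207 - 1*0 = -22/207 + 0 = -22/207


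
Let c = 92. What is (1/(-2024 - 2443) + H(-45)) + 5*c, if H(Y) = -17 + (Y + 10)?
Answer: 1822535/4467 ≈ 408.00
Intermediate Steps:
H(Y) = -7 + Y (H(Y) = -17 + (10 + Y) = -7 + Y)
(1/(-2024 - 2443) + H(-45)) + 5*c = (1/(-2024 - 2443) + (-7 - 45)) + 5*92 = (1/(-4467) - 52) + 460 = (-1/4467 - 52) + 460 = -232285/4467 + 460 = 1822535/4467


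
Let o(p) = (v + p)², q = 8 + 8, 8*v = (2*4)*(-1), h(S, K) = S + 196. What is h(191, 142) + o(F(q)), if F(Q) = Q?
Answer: 612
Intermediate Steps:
h(S, K) = 196 + S
v = -1 (v = ((2*4)*(-1))/8 = (8*(-1))/8 = (⅛)*(-8) = -1)
q = 16
o(p) = (-1 + p)²
h(191, 142) + o(F(q)) = (196 + 191) + (-1 + 16)² = 387 + 15² = 387 + 225 = 612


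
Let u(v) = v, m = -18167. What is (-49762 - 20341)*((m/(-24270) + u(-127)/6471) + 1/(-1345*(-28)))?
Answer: -10074588666054539/197151568740 ≈ -51101.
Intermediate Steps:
(-49762 - 20341)*((m/(-24270) + u(-127)/6471) + 1/(-1345*(-28))) = (-49762 - 20341)*((-18167/(-24270) - 127/6471) + 1/(-1345*(-28))) = -70103*((-18167*(-1/24270) - 127*1/6471) + 1/37660) = -70103*((18167/24270 - 127/6471) + 1/37660) = -70103*(38158789/52350390 + 1/37660) = -70103*143711234413/197151568740 = -10074588666054539/197151568740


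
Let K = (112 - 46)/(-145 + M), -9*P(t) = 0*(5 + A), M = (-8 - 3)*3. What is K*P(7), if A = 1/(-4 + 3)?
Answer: 0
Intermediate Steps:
A = -1 (A = 1/(-1) = -1)
M = -33 (M = -11*3 = -33)
P(t) = 0 (P(t) = -0*(5 - 1) = -0*4 = -⅑*0 = 0)
K = -33/89 (K = (112 - 46)/(-145 - 33) = 66/(-178) = 66*(-1/178) = -33/89 ≈ -0.37079)
K*P(7) = -33/89*0 = 0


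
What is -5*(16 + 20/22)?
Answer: -930/11 ≈ -84.545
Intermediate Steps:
-5*(16 + 20/22) = -5*(16 + 20*(1/22)) = -5*(16 + 10/11) = -5*186/11 = -930/11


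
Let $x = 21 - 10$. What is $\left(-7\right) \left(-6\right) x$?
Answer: $462$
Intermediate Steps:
$x = 11$
$\left(-7\right) \left(-6\right) x = \left(-7\right) \left(-6\right) 11 = 42 \cdot 11 = 462$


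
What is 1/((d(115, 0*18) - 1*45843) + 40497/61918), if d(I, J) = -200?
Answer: -61918/2850849977 ≈ -2.1719e-5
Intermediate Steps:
1/((d(115, 0*18) - 1*45843) + 40497/61918) = 1/((-200 - 1*45843) + 40497/61918) = 1/((-200 - 45843) + 40497*(1/61918)) = 1/(-46043 + 40497/61918) = 1/(-2850849977/61918) = -61918/2850849977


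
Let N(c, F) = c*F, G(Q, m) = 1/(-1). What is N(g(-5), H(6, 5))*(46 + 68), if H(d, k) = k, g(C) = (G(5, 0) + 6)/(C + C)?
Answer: -285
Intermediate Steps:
G(Q, m) = -1
g(C) = 5/(2*C) (g(C) = (-1 + 6)/(C + C) = 5/((2*C)) = 5*(1/(2*C)) = 5/(2*C))
N(c, F) = F*c
N(g(-5), H(6, 5))*(46 + 68) = (5*((5/2)/(-5)))*(46 + 68) = (5*((5/2)*(-⅕)))*114 = (5*(-½))*114 = -5/2*114 = -285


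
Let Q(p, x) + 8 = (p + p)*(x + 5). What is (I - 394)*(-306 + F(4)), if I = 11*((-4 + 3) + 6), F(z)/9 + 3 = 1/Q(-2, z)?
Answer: 4970079/44 ≈ 1.1296e+5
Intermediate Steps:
Q(p, x) = -8 + 2*p*(5 + x) (Q(p, x) = -8 + (p + p)*(x + 5) = -8 + (2*p)*(5 + x) = -8 + 2*p*(5 + x))
F(z) = -27 + 9/(-28 - 4*z) (F(z) = -27 + 9/(-8 + 10*(-2) + 2*(-2)*z) = -27 + 9/(-8 - 20 - 4*z) = -27 + 9/(-28 - 4*z))
I = 55 (I = 11*(-1 + 6) = 11*5 = 55)
(I - 394)*(-306 + F(4)) = (55 - 394)*(-306 + 9*(-85 - 12*4)/(4*(7 + 4))) = -339*(-306 + (9/4)*(-85 - 48)/11) = -339*(-306 + (9/4)*(1/11)*(-133)) = -339*(-306 - 1197/44) = -339*(-14661/44) = 4970079/44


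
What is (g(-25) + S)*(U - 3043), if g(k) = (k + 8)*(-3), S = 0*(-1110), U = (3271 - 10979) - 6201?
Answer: -864552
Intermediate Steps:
U = -13909 (U = -7708 - 6201 = -13909)
S = 0
g(k) = -24 - 3*k (g(k) = (8 + k)*(-3) = -24 - 3*k)
(g(-25) + S)*(U - 3043) = ((-24 - 3*(-25)) + 0)*(-13909 - 3043) = ((-24 + 75) + 0)*(-16952) = (51 + 0)*(-16952) = 51*(-16952) = -864552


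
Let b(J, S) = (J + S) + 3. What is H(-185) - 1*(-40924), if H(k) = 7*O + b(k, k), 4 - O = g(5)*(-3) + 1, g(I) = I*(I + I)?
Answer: 41628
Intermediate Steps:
b(J, S) = 3 + J + S
g(I) = 2*I² (g(I) = I*(2*I) = 2*I²)
O = 153 (O = 4 - ((2*5²)*(-3) + 1) = 4 - ((2*25)*(-3) + 1) = 4 - (50*(-3) + 1) = 4 - (-150 + 1) = 4 - 1*(-149) = 4 + 149 = 153)
H(k) = 1074 + 2*k (H(k) = 7*153 + (3 + k + k) = 1071 + (3 + 2*k) = 1074 + 2*k)
H(-185) - 1*(-40924) = (1074 + 2*(-185)) - 1*(-40924) = (1074 - 370) + 40924 = 704 + 40924 = 41628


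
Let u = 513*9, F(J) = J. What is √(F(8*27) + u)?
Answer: 3*√537 ≈ 69.520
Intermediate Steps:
u = 4617
√(F(8*27) + u) = √(8*27 + 4617) = √(216 + 4617) = √4833 = 3*√537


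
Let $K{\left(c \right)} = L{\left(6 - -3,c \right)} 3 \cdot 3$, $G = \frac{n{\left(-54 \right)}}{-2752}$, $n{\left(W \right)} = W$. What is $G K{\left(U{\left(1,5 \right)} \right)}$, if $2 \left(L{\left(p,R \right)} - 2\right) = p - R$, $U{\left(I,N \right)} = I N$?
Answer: $\frac{243}{344} \approx 0.7064$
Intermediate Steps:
$L{\left(p,R \right)} = 2 + \frac{p}{2} - \frac{R}{2}$ ($L{\left(p,R \right)} = 2 + \frac{p - R}{2} = 2 - \left(\frac{R}{2} - \frac{p}{2}\right) = 2 + \frac{p}{2} - \frac{R}{2}$)
$G = \frac{27}{1376}$ ($G = - \frac{54}{-2752} = \left(-54\right) \left(- \frac{1}{2752}\right) = \frac{27}{1376} \approx 0.019622$)
$K{\left(c \right)} = \frac{117}{2} - \frac{9 c}{2}$ ($K{\left(c \right)} = \left(2 + \frac{6 - -3}{2} - \frac{c}{2}\right) 3 \cdot 3 = \left(2 + \frac{6 + 3}{2} - \frac{c}{2}\right) 3 \cdot 3 = \left(2 + \frac{1}{2} \cdot 9 - \frac{c}{2}\right) 3 \cdot 3 = \left(2 + \frac{9}{2} - \frac{c}{2}\right) 3 \cdot 3 = \left(\frac{13}{2} - \frac{c}{2}\right) 3 \cdot 3 = \left(\frac{39}{2} - \frac{3 c}{2}\right) 3 = \frac{117}{2} - \frac{9 c}{2}$)
$G K{\left(U{\left(1,5 \right)} \right)} = \frac{27 \left(\frac{117}{2} - \frac{9 \cdot 1 \cdot 5}{2}\right)}{1376} = \frac{27 \left(\frac{117}{2} - \frac{45}{2}\right)}{1376} = \frac{27}{1376} \cdot 36 = \frac{243}{344}$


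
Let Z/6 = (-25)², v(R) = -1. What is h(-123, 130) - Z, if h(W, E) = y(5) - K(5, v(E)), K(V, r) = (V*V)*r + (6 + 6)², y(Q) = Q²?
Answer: -3844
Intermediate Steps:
Z = 3750 (Z = 6*(-25)² = 6*625 = 3750)
K(V, r) = 144 + r*V² (K(V, r) = V²*r + 12² = r*V² + 144 = 144 + r*V²)
h(W, E) = -94 (h(W, E) = 5² - (144 - 1*5²) = 25 - (144 - 1*25) = 25 - (144 - 25) = 25 - 1*119 = 25 - 119 = -94)
h(-123, 130) - Z = -94 - 1*3750 = -94 - 3750 = -3844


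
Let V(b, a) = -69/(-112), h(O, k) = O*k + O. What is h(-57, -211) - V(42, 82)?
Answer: 1340571/112 ≈ 11969.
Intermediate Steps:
h(O, k) = O + O*k
V(b, a) = 69/112 (V(b, a) = -69*(-1/112) = 69/112)
h(-57, -211) - V(42, 82) = -57*(1 - 211) - 1*69/112 = -57*(-210) - 69/112 = 11970 - 69/112 = 1340571/112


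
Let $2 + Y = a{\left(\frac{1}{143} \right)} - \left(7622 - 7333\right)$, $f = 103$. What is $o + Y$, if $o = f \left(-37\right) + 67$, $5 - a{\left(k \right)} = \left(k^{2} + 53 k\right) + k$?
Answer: $- \frac{82417193}{20449} \approx -4030.4$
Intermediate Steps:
$a{\left(k \right)} = 5 - k^{2} - 54 k$ ($a{\left(k \right)} = 5 - \left(\left(k^{2} + 53 k\right) + k\right) = 5 - \left(k^{2} + 54 k\right) = 5 - k^{2} - 54 k$)
$o = -3744$ ($o = 103 \left(-37\right) + 67 = -3811 + 67 = -3744$)
$Y = - \frac{5856137}{20449}$ ($Y = -2 - \left(\frac{40666}{143} + \left(\frac{1}{143}\right)^{2}\right) = -2 - \frac{5815239}{20449} = - \frac{5856137}{20449} \approx -286.38$)
$o + Y = -3744 - \frac{5856137}{20449} = - \frac{82417193}{20449}$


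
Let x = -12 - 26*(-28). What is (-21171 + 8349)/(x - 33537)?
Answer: 12822/32821 ≈ 0.39066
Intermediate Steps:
x = 716 (x = -12 + 728 = 716)
(-21171 + 8349)/(x - 33537) = (-21171 + 8349)/(716 - 33537) = -12822/(-32821) = -12822*(-1/32821) = 12822/32821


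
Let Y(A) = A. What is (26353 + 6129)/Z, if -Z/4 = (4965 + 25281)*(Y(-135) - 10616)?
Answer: 16241/650349492 ≈ 2.4973e-5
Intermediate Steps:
Z = 1300698984 (Z = -4*(4965 + 25281)*(-135 - 10616) = -120984*(-10751) = -4*(-325174746) = 1300698984)
(26353 + 6129)/Z = (26353 + 6129)/1300698984 = 32482*(1/1300698984) = 16241/650349492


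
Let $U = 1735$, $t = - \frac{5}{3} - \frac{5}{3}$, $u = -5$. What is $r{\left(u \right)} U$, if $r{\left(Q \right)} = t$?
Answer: $- \frac{17350}{3} \approx -5783.3$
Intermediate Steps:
$t = - \frac{10}{3}$ ($t = \left(-5\right) \frac{1}{3} - \frac{5}{3} = - \frac{5}{3} - \frac{5}{3} = - \frac{10}{3} \approx -3.3333$)
$r{\left(Q \right)} = - \frac{10}{3}$
$r{\left(u \right)} U = \left(- \frac{10}{3}\right) 1735 = - \frac{17350}{3}$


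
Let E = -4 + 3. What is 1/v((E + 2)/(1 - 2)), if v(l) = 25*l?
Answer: -1/25 ≈ -0.040000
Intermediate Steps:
E = -1
1/v((E + 2)/(1 - 2)) = 1/(25*((-1 + 2)/(1 - 2))) = 1/(25*(1/(-1))) = 1/(25*(1*(-1))) = 1/(25*(-1)) = 1/(-25) = -1/25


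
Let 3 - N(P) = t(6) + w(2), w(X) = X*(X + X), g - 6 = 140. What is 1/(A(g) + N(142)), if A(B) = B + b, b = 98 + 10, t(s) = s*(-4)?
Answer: 1/273 ≈ 0.0036630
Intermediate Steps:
g = 146 (g = 6 + 140 = 146)
w(X) = 2*X² (w(X) = X*(2*X) = 2*X²)
t(s) = -4*s
b = 108
N(P) = 19 (N(P) = 3 - (-4*6 + 2*2²) = 3 - (-24 + 2*4) = 3 - (-24 + 8) = 3 - 1*(-16) = 3 + 16 = 19)
A(B) = 108 + B (A(B) = B + 108 = 108 + B)
1/(A(g) + N(142)) = 1/((108 + 146) + 19) = 1/(254 + 19) = 1/273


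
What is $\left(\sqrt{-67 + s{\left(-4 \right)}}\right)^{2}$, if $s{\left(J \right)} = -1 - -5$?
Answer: $-63$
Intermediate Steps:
$s{\left(J \right)} = 4$ ($s{\left(J \right)} = -1 + 5 = 4$)
$\left(\sqrt{-67 + s{\left(-4 \right)}}\right)^{2} = \left(\sqrt{-67 + 4}\right)^{2} = \left(\sqrt{-63}\right)^{2} = \left(3 i \sqrt{7}\right)^{2} = -63$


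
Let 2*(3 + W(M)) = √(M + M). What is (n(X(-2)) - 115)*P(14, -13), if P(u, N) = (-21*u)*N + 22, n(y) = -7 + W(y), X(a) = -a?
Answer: -476656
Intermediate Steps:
W(M) = -3 + √2*√M/2 (W(M) = -3 + √(M + M)/2 = -3 + √(2*M)/2 = -3 + (√2*√M)/2 = -3 + √2*√M/2)
n(y) = -10 + √2*√y/2 (n(y) = -7 + (-3 + √2*√y/2) = -10 + √2*√y/2)
P(u, N) = 22 - 21*N*u (P(u, N) = -21*N*u + 22 = 22 - 21*N*u)
(n(X(-2)) - 115)*P(14, -13) = ((-10 + √2*√(-1*(-2))/2) - 115)*(22 - 21*(-13)*14) = ((-10 + √2*√2/2) - 115)*(22 + 3822) = ((-10 + 1) - 115)*3844 = (-9 - 115)*3844 = -124*3844 = -476656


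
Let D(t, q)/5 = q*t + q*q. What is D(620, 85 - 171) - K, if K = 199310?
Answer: -428930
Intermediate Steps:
D(t, q) = 5*q**2 + 5*q*t (D(t, q) = 5*(q*t + q*q) = 5*(q*t + q**2) = 5*(q**2 + q*t) = 5*q**2 + 5*q*t)
D(620, 85 - 171) - K = 5*(85 - 171)*((85 - 171) + 620) - 1*199310 = 5*(-86)*(-86 + 620) - 199310 = 5*(-86)*534 - 199310 = -229620 - 199310 = -428930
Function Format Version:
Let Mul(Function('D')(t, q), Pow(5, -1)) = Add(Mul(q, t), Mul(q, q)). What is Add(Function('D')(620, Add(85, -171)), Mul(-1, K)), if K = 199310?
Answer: -428930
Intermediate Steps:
Function('D')(t, q) = Add(Mul(5, Pow(q, 2)), Mul(5, q, t)) (Function('D')(t, q) = Mul(5, Add(Mul(q, t), Mul(q, q))) = Mul(5, Add(Mul(q, t), Pow(q, 2))) = Mul(5, Add(Pow(q, 2), Mul(q, t))) = Add(Mul(5, Pow(q, 2)), Mul(5, q, t)))
Add(Function('D')(620, Add(85, -171)), Mul(-1, K)) = Add(Mul(5, Add(85, -171), Add(Add(85, -171), 620)), Mul(-1, 199310)) = Add(Mul(5, -86, Add(-86, 620)), -199310) = Add(Mul(5, -86, 534), -199310) = Add(-229620, -199310) = -428930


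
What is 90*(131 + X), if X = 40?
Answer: 15390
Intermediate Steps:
90*(131 + X) = 90*(131 + 40) = 90*171 = 15390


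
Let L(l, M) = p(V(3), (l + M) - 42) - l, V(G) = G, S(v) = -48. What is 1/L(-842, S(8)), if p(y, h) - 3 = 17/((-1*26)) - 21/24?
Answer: 104/87721 ≈ 0.0011856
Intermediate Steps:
p(y, h) = 153/104 (p(y, h) = 3 + (17/((-1*26)) - 21/24) = 3 + (17/(-26) - 21*1/24) = 3 + (17*(-1/26) - 7/8) = 3 + (-17/26 - 7/8) = 3 - 159/104 = 153/104)
L(l, M) = 153/104 - l
1/L(-842, S(8)) = 1/(153/104 - 1*(-842)) = 1/(153/104 + 842) = 1/(87721/104) = 104/87721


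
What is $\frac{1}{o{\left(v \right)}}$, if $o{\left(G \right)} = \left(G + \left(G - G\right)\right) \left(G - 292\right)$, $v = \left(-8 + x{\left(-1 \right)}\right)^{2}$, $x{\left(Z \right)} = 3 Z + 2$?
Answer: $- \frac{1}{17091} \approx -5.851 \cdot 10^{-5}$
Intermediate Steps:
$x{\left(Z \right)} = 2 + 3 Z$
$v = 81$ ($v = \left(-8 + \left(2 + 3 \left(-1\right)\right)\right)^{2} = \left(-8 + \left(2 - 3\right)\right)^{2} = \left(-8 - 1\right)^{2} = \left(-9\right)^{2} = 81$)
$o{\left(G \right)} = G \left(-292 + G\right)$ ($o{\left(G \right)} = \left(G + 0\right) \left(-292 + G\right) = G \left(-292 + G\right)$)
$\frac{1}{o{\left(v \right)}} = \frac{1}{81 \left(-292 + 81\right)} = \frac{1}{81 \left(-211\right)} = \frac{1}{-17091} = - \frac{1}{17091}$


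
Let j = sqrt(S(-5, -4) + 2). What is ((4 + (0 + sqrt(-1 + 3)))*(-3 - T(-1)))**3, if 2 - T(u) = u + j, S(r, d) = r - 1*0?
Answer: -(4 + sqrt(2))**3*(6 - I*sqrt(3))**3 ≈ -25711.0 + 28864.0*I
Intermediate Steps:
S(r, d) = r (S(r, d) = r + 0 = r)
j = I*sqrt(3) (j = sqrt(-5 + 2) = sqrt(-3) = I*sqrt(3) ≈ 1.732*I)
T(u) = 2 - u - I*sqrt(3) (T(u) = 2 - (u + I*sqrt(3)) = 2 + (-u - I*sqrt(3)) = 2 - u - I*sqrt(3))
((4 + (0 + sqrt(-1 + 3)))*(-3 - T(-1)))**3 = ((4 + (0 + sqrt(-1 + 3)))*(-3 - (2 - 1*(-1) - I*sqrt(3))))**3 = ((4 + (0 + sqrt(2)))*(-3 - (2 + 1 - I*sqrt(3))))**3 = ((4 + sqrt(2))*(-3 - (3 - I*sqrt(3))))**3 = ((4 + sqrt(2))*(-3 + (-3 + I*sqrt(3))))**3 = ((4 + sqrt(2))*(-6 + I*sqrt(3)))**3 = ((-6 + I*sqrt(3))*(4 + sqrt(2)))**3 = (-6 + I*sqrt(3))**3*(4 + sqrt(2))**3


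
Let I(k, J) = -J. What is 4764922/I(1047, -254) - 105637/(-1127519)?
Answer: 2686283460158/143194913 ≈ 18760.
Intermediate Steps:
4764922/I(1047, -254) - 105637/(-1127519) = 4764922/((-1*(-254))) - 105637/(-1127519) = 4764922/254 - 105637*(-1/1127519) = 4764922*(1/254) + 105637/1127519 = 2382461/127 + 105637/1127519 = 2686283460158/143194913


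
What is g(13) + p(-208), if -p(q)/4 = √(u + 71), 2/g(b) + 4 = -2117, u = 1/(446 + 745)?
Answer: -2/2121 - 4*√100713342/1191 ≈ -33.706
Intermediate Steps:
u = 1/1191 ≈ 0.00083963
g(b) = -2/2121 (g(b) = 2/(-4 - 2117) = 2/(-2121) = 2*(-1/2121) = -2/2121)
p(q) = -4*√100713342/1191 (p(q) = -4*√(1/1191 + 71) = -4*√100713342/1191)
g(13) + p(-208) = -2/2121 - 4*√100713342/1191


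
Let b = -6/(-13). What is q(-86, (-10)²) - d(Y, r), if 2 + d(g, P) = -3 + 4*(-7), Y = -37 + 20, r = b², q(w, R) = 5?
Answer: 38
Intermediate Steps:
b = 6/13 (b = -6*(-1/13) = 6/13 ≈ 0.46154)
r = 36/169 (r = (6/13)² = 36/169 ≈ 0.21302)
Y = -17
d(g, P) = -33 (d(g, P) = -2 + (-3 + 4*(-7)) = -2 + (-3 - 28) = -2 - 31 = -33)
q(-86, (-10)²) - d(Y, r) = 5 - 1*(-33) = 5 + 33 = 38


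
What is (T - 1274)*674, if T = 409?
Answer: -583010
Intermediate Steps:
(T - 1274)*674 = (409 - 1274)*674 = -865*674 = -583010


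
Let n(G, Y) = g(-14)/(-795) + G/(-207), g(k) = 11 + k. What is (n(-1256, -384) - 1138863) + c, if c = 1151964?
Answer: 718988402/54855 ≈ 13107.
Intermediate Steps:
n(G, Y) = 1/265 - G/207 (n(G, Y) = (11 - 14)/(-795) + G/(-207) = -3*(-1/795) + G*(-1/207) = 1/265 - G/207)
(n(-1256, -384) - 1138863) + c = ((1/265 - 1/207*(-1256)) - 1138863) + 1151964 = ((1/265 + 1256/207) - 1138863) + 1151964 = (333047/54855 - 1138863) + 1151964 = -62471996818/54855 + 1151964 = 718988402/54855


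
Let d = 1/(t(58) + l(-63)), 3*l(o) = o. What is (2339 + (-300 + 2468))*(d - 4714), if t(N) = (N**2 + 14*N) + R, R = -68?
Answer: -86832389319/4087 ≈ -2.1246e+7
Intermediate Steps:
l(o) = o/3
t(N) = -68 + N**2 + 14*N (t(N) = (N**2 + 14*N) - 68 = -68 + N**2 + 14*N)
d = 1/4087 (d = 1/((-68 + 58**2 + 14*58) + (1/3)*(-63)) = 1/((-68 + 3364 + 812) - 21) = 1/(4108 - 21) = 1/4087 ≈ 0.00024468)
(2339 + (-300 + 2468))*(d - 4714) = (2339 + (-300 + 2468))*(1/4087 - 4714) = (2339 + 2168)*(-19266117/4087) = 4507*(-19266117/4087) = -86832389319/4087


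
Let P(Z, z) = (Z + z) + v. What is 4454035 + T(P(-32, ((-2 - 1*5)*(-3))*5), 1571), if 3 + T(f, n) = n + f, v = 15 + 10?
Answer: 4455701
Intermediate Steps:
v = 25
P(Z, z) = 25 + Z + z (P(Z, z) = (Z + z) + 25 = 25 + Z + z)
T(f, n) = -3 + f + n (T(f, n) = -3 + (n + f) = -3 + (f + n) = -3 + f + n)
4454035 + T(P(-32, ((-2 - 1*5)*(-3))*5), 1571) = 4454035 + (-3 + (25 - 32 + ((-2 - 1*5)*(-3))*5) + 1571) = 4454035 + (-3 + (25 - 32 + ((-2 - 5)*(-3))*5) + 1571) = 4454035 + (-3 + (25 - 32 - 7*(-3)*5) + 1571) = 4454035 + (-3 + (25 - 32 + 21*5) + 1571) = 4454035 + (-3 + (25 - 32 + 105) + 1571) = 4454035 + (-3 + 98 + 1571) = 4454035 + 1666 = 4455701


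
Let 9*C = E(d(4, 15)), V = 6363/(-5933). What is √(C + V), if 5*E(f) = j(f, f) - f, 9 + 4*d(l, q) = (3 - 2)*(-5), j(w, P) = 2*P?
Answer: I*√36440545330/177990 ≈ 1.0725*I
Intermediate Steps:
d(l, q) = -7/2 (d(l, q) = -9/4 + ((3 - 2)*(-5))/4 = -9/4 + (1*(-5))/4 = -9/4 + (¼)*(-5) = -9/4 - 5/4 = -7/2)
E(f) = f/5 (E(f) = (2*f - f)/5 = f/5)
V = -6363/5933 (V = 6363*(-1/5933) = -6363/5933 ≈ -1.0725)
C = -7/90 (C = ((⅕)*(-7/2))/9 = (⅑)*(-7/10) = -7/90 ≈ -0.077778)
√(C + V) = √(-7/90 - 6363/5933) = √(-614201/533970) = I*√36440545330/177990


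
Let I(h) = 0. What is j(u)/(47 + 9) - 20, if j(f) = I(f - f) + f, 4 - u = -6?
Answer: -555/28 ≈ -19.821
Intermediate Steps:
u = 10 (u = 4 - 1*(-6) = 4 + 6 = 10)
j(f) = f (j(f) = 0 + f = f)
j(u)/(47 + 9) - 20 = 10/(47 + 9) - 20 = 10/56 - 20 = (1/56)*10 - 20 = 5/28 - 20 = -555/28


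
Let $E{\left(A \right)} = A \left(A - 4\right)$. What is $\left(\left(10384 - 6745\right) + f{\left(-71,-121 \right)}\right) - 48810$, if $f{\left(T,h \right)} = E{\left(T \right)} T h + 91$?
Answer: $45701995$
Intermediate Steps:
$E{\left(A \right)} = A \left(-4 + A\right)$
$f{\left(T,h \right)} = 91 + h T^{2} \left(-4 + T\right)$ ($f{\left(T,h \right)} = T \left(-4 + T\right) T h + 91 = T^{2} \left(-4 + T\right) h + 91 = h T^{2} \left(-4 + T\right) + 91 = 91 + h T^{2} \left(-4 + T\right)$)
$\left(\left(10384 - 6745\right) + f{\left(-71,-121 \right)}\right) - 48810 = \left(\left(10384 - 6745\right) - \left(-91 + 121 \left(-71\right)^{2} \left(-4 - 71\right)\right)\right) - 48810 = \left(3639 - \left(-91 + 609961 \left(-75\right)\right)\right) - 48810 = \left(3639 + \left(91 + 45747075\right)\right) - 48810 = \left(3639 + 45747166\right) - 48810 = 45750805 - 48810 = 45701995$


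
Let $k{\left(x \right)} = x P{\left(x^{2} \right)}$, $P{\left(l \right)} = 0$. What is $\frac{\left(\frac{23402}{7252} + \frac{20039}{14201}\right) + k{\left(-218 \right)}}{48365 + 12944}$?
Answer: $\frac{238827315}{3156973669234} \approx 7.5651 \cdot 10^{-5}$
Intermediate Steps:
$k{\left(x \right)} = 0$ ($k{\left(x \right)} = x 0 = 0$)
$\frac{\left(\frac{23402}{7252} + \frac{20039}{14201}\right) + k{\left(-218 \right)}}{48365 + 12944} = \frac{\left(\frac{23402}{7252} + \frac{20039}{14201}\right) + 0}{48365 + 12944} = \frac{\left(23402 \cdot \frac{1}{7252} + 20039 \cdot \frac{1}{14201}\right) + 0}{61309} = \left(\left(\frac{11701}{3626} + \frac{20039}{14201}\right) + 0\right) \frac{1}{61309} = \left(\frac{238827315}{51492826} + 0\right) \frac{1}{61309} = \frac{238827315}{51492826} \cdot \frac{1}{61309} = \frac{238827315}{3156973669234}$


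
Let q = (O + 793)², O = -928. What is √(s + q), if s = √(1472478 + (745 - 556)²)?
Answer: √(18225 + √1508199) ≈ 139.47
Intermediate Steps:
q = 18225 (q = (-928 + 793)² = (-135)² = 18225)
s = √1508199 (s = √(1472478 + 189²) = √(1472478 + 35721) = √1508199 ≈ 1228.1)
√(s + q) = √(√1508199 + 18225) = √(18225 + √1508199)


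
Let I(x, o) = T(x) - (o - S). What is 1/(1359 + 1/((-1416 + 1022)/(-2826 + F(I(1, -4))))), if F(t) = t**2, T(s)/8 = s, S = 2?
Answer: 197/269038 ≈ 0.00073224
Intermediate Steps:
T(s) = 8*s
I(x, o) = 2 - o + 8*x (I(x, o) = 8*x - (o - 1*2) = 8*x - (o - 2) = 8*x - (-2 + o) = 8*x + (2 - o) = 2 - o + 8*x)
1/(1359 + 1/((-1416 + 1022)/(-2826 + F(I(1, -4))))) = 1/(1359 + 1/((-1416 + 1022)/(-2826 + (2 - 1*(-4) + 8*1)**2))) = 1/(1359 + 1/(-394/(-2826 + (2 + 4 + 8)**2))) = 1/(1359 + 1/(-394/(-2826 + 14**2))) = 1/(1359 + 1/(-394/(-2826 + 196))) = 1/(1359 + 1/(-394/(-2630))) = 1/(1359 + 1/(-394*(-1/2630))) = 1/(1359 + 1/(197/1315)) = 1/(1359 + 1315/197) = 1/(269038/197) = 197/269038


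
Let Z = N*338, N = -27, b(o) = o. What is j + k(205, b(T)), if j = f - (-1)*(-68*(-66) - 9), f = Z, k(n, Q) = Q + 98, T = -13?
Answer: -4562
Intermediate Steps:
Z = -9126 (Z = -27*338 = -9126)
k(n, Q) = 98 + Q
f = -9126
j = -4647 (j = -9126 - (-1)*(-68*(-66) - 9) = -9126 - (-1)*(4488 - 9) = -9126 - (-1)*4479 = -9126 - 1*(-4479) = -9126 + 4479 = -4647)
j + k(205, b(T)) = -4647 + (98 - 13) = -4647 + 85 = -4562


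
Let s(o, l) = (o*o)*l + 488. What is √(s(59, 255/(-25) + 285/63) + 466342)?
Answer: √4928959770/105 ≈ 668.63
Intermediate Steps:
s(o, l) = 488 + l*o² (s(o, l) = o²*l + 488 = l*o² + 488 = 488 + l*o²)
√(s(59, 255/(-25) + 285/63) + 466342) = √((488 + (255/(-25) + 285/63)*59²) + 466342) = √((488 + (255*(-1/25) + 285*(1/63))*3481) + 466342) = √((488 + (-51/5 + 95/21)*3481) + 466342) = √((488 - 596/105*3481) + 466342) = √((488 - 2074676/105) + 466342) = √(-2023436/105 + 466342) = √(46942474/105) = √4928959770/105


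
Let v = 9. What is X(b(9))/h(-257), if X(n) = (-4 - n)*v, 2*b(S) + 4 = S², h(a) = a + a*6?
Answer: 765/3598 ≈ 0.21262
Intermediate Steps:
h(a) = 7*a (h(a) = a + 6*a = 7*a)
b(S) = -2 + S²/2
X(n) = -36 - 9*n (X(n) = (-4 - n)*9 = -36 - 9*n)
X(b(9))/h(-257) = (-36 - 9*(-2 + (½)*9²))/((7*(-257))) = (-36 - 9*(-2 + (½)*81))/(-1799) = (-36 - 9*(-2 + 81/2))*(-1/1799) = (-36 - 9*77/2)*(-1/1799) = (-36 - 693/2)*(-1/1799) = -765/2*(-1/1799) = 765/3598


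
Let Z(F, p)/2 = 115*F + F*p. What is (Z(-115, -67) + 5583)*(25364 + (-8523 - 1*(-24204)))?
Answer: -223982565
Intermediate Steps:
Z(F, p) = 230*F + 2*F*p (Z(F, p) = 2*(115*F + F*p) = 230*F + 2*F*p)
(Z(-115, -67) + 5583)*(25364 + (-8523 - 1*(-24204))) = (2*(-115)*(115 - 67) + 5583)*(25364 + (-8523 - 1*(-24204))) = (2*(-115)*48 + 5583)*(25364 + (-8523 + 24204)) = (-11040 + 5583)*(25364 + 15681) = -5457*41045 = -223982565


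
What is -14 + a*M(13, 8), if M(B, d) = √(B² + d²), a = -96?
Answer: -14 - 96*√233 ≈ -1479.4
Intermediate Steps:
-14 + a*M(13, 8) = -14 - 96*√(13² + 8²) = -14 - 96*√(169 + 64) = -14 - 96*√233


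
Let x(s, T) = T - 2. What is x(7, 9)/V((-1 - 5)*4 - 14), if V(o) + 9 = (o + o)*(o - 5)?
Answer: 7/3259 ≈ 0.0021479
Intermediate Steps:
x(s, T) = -2 + T
V(o) = -9 + 2*o*(-5 + o) (V(o) = -9 + (o + o)*(o - 5) = -9 + (2*o)*(-5 + o) = -9 + 2*o*(-5 + o))
x(7, 9)/V((-1 - 5)*4 - 14) = (-2 + 9)/(-9 - 10*((-1 - 5)*4 - 14) + 2*((-1 - 5)*4 - 14)**2) = 7/(-9 - 10*(-6*4 - 14) + 2*(-6*4 - 14)**2) = 7/(-9 - 10*(-24 - 14) + 2*(-24 - 14)**2) = 7/(-9 - 10*(-38) + 2*(-38)**2) = 7/(-9 + 380 + 2*1444) = 7/(-9 + 380 + 2888) = 7/3259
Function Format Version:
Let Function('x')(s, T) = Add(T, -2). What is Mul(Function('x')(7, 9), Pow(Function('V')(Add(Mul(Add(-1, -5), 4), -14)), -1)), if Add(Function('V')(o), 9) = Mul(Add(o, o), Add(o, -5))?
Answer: Rational(7, 3259) ≈ 0.0021479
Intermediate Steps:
Function('x')(s, T) = Add(-2, T)
Function('V')(o) = Add(-9, Mul(2, o, Add(-5, o))) (Function('V')(o) = Add(-9, Mul(Add(o, o), Add(o, -5))) = Add(-9, Mul(Mul(2, o), Add(-5, o))) = Add(-9, Mul(2, o, Add(-5, o))))
Mul(Function('x')(7, 9), Pow(Function('V')(Add(Mul(Add(-1, -5), 4), -14)), -1)) = Mul(Add(-2, 9), Pow(Add(-9, Mul(-10, Add(Mul(Add(-1, -5), 4), -14)), Mul(2, Pow(Add(Mul(Add(-1, -5), 4), -14), 2))), -1)) = Mul(7, Pow(Add(-9, Mul(-10, Add(Mul(-6, 4), -14)), Mul(2, Pow(Add(Mul(-6, 4), -14), 2))), -1)) = Mul(7, Pow(Add(-9, Mul(-10, Add(-24, -14)), Mul(2, Pow(Add(-24, -14), 2))), -1)) = Mul(7, Pow(Add(-9, Mul(-10, -38), Mul(2, Pow(-38, 2))), -1)) = Mul(7, Pow(Add(-9, 380, Mul(2, 1444)), -1)) = Mul(7, Pow(Add(-9, 380, 2888), -1)) = Mul(7, Pow(3259, -1)) = Mul(7, Rational(1, 3259)) = Rational(7, 3259)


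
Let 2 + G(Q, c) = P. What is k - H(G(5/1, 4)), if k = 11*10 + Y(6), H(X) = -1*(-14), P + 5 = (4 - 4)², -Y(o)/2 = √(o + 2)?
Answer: 96 - 4*√2 ≈ 90.343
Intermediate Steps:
Y(o) = -2*√(2 + o) (Y(o) = -2*√(o + 2) = -2*√(2 + o))
P = -5 (P = -5 + (4 - 4)² = -5 + 0² = -5 + 0 = -5)
G(Q, c) = -7 (G(Q, c) = -2 - 5 = -7)
H(X) = 14
k = 110 - 4*√2 (k = 11*10 - 2*√(2 + 6) = 110 - 4*√2 ≈ 104.34)
k - H(G(5/1, 4)) = (110 - 4*√2) - 1*14 = (110 - 4*√2) - 14 = 96 - 4*√2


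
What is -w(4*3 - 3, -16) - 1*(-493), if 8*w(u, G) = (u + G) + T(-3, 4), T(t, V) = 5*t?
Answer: 1983/4 ≈ 495.75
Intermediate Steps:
w(u, G) = -15/8 + G/8 + u/8 (w(u, G) = ((u + G) + 5*(-3))/8 = ((G + u) - 15)/8 = (-15 + G + u)/8 = -15/8 + G/8 + u/8)
-w(4*3 - 3, -16) - 1*(-493) = -(-15/8 + (⅛)*(-16) + (4*3 - 3)/8) - 1*(-493) = -(-15/8 - 2 + (12 - 3)/8) + 493 = -(-15/8 - 2 + (⅛)*9) + 493 = -(-15/8 - 2 + 9/8) + 493 = -1*(-11/4) + 493 = 11/4 + 493 = 1983/4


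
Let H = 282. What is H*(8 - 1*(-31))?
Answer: 10998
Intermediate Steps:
H*(8 - 1*(-31)) = 282*(8 - 1*(-31)) = 282*(8 + 31) = 282*39 = 10998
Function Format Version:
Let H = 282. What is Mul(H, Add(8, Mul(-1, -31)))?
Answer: 10998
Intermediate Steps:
Mul(H, Add(8, Mul(-1, -31))) = Mul(282, Add(8, Mul(-1, -31))) = Mul(282, Add(8, 31)) = Mul(282, 39) = 10998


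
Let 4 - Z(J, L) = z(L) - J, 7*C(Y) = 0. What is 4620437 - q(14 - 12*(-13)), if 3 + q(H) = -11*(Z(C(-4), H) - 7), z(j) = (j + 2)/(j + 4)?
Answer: 401974463/87 ≈ 4.6204e+6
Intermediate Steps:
z(j) = (2 + j)/(4 + j)
C(Y) = 0 (C(Y) = (1/7)*0 = 0)
Z(J, L) = 4 + J - (2 + L)/(4 + L) (Z(J, L) = 4 - ((2 + L)/(4 + L) - J) = 4 - (-J + (2 + L)/(4 + L)) = 4 + (J - (2 + L)/(4 + L)) = 4 + J - (2 + L)/(4 + L))
q(H) = 74 - 11*(14 + 3*H)/(4 + H) (q(H) = -3 - 11*((-2 - H + (4 + 0)*(4 + H))/(4 + H) - 7) = -3 - 11*((-2 - H + 4*(4 + H))/(4 + H) - 7) = -3 - 11*((-2 - H + (16 + 4*H))/(4 + H) - 7) = -3 - 11*((14 + 3*H)/(4 + H) - 7) = -3 - 11*(-7 + (14 + 3*H)/(4 + H)) = -3 + (77 - 11*(14 + 3*H)/(4 + H)) = 74 - 11*(14 + 3*H)/(4 + H))
4620437 - q(14 - 12*(-13)) = 4620437 - (142 + 41*(14 - 12*(-13)))/(4 + (14 - 12*(-13))) = 4620437 - (142 + 41*(14 + 156))/(4 + (14 + 156)) = 4620437 - (142 + 41*170)/(4 + 170) = 4620437 - (142 + 6970)/174 = 4620437 - 7112/174 = 4620437 - 1*3556/87 = 4620437 - 3556/87 = 401974463/87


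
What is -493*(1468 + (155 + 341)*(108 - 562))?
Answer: 110291988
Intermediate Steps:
-493*(1468 + (155 + 341)*(108 - 562)) = -493*(1468 + 496*(-454)) = -493*(1468 - 225184) = -493*(-223716) = 110291988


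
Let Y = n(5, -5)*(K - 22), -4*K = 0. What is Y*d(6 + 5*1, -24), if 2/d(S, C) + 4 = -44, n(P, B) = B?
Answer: -55/12 ≈ -4.5833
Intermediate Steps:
K = 0 (K = -¼*0 = 0)
d(S, C) = -1/24 (d(S, C) = 2/(-4 - 44) = 2/(-48) = 2*(-1/48) = -1/24)
Y = 110 (Y = -5*(0 - 22) = -5*(-22) = 110)
Y*d(6 + 5*1, -24) = 110*(-1/24) = -55/12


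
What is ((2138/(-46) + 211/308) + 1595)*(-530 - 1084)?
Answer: -8856486867/3542 ≈ -2.5004e+6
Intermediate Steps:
((2138/(-46) + 211/308) + 1595)*(-530 - 1084) = ((2138*(-1/46) + 211*(1/308)) + 1595)*(-1614) = ((-1069/23 + 211/308) + 1595)*(-1614) = (-324399/7084 + 1595)*(-1614) = (10974581/7084)*(-1614) = -8856486867/3542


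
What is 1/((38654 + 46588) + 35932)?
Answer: 1/121174 ≈ 8.2526e-6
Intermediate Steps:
1/((38654 + 46588) + 35932) = 1/(85242 + 35932) = 1/121174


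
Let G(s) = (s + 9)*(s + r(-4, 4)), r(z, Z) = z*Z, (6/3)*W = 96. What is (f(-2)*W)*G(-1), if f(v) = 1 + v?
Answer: 6528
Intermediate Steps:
W = 48 (W = (½)*96 = 48)
r(z, Z) = Z*z
G(s) = (-16 + s)*(9 + s) (G(s) = (s + 9)*(s + 4*(-4)) = (9 + s)*(s - 16) = (9 + s)*(-16 + s) = (-16 + s)*(9 + s))
(f(-2)*W)*G(-1) = ((1 - 2)*48)*(-144 + (-1)² - 7*(-1)) = (-1*48)*(-144 + 1 + 7) = -48*(-136) = 6528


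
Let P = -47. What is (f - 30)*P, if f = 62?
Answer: -1504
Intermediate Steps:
(f - 30)*P = (62 - 30)*(-47) = 32*(-47) = -1504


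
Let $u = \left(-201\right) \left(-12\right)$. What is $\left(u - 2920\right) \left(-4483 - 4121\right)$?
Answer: $4370832$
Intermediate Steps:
$u = 2412$
$\left(u - 2920\right) \left(-4483 - 4121\right) = \left(2412 - 2920\right) \left(-4483 - 4121\right) = \left(-508\right) \left(-8604\right) = 4370832$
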